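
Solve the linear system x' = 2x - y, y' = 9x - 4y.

Coefficient matrix A = [[2, -1], [9, -4]].
Characteristic polynomial det(A - λI) = λ^2 + 2λ + 1 = 0.
Single eigenvalue λ = -1 with algebraic multiplicity 2.
Eigenvector v = (1,3); generalized eigenvector w with (A-λI)w=v is (0,-1).
General solution: e^(-t)[c_1·v + c_2·(t·v + w)].

x(t) = c_1e^(-t) + c_2te^(-t), y(t) = 3c_1e^(-t) + 3c_2te^(-t) - c_2e^(-t)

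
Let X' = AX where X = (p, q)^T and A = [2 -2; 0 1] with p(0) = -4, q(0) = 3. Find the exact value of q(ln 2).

A = [[2,-2],[0,1]]; eigenvalues λ = 1, 2.
Eigenvectors: (2,1) for λ=1, (1,0) for λ=2.
From the initial condition, c_1 = 3, c_2 = -10.
q(ln 2) = (3)(2^1)(1) + (-10)(2^2)(0) = 6.

6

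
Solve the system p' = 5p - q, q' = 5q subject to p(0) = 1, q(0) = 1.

p(t) = -te^(5t) + e^(5t), q(t) = e^(5t)

Coefficient matrix A = [[5, -1], [0, 5]].
Characteristic polynomial det(A - λI) = λ^2 - 10λ + 25 = 0.
Single eigenvalue λ = 5 with algebraic multiplicity 2.
Eigenvector v = (1,0); generalized eigenvector w with (A-λI)w=v is (2,-1).
General solution: e^(5t)[c_1·v + c_2·(t·v + w)].
Applying p(0)=1, q(0)=1 gives c_1=3, c_2=-1.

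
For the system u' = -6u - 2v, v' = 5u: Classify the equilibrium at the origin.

stable spiral

A = [[-6,-2],[5,0]]; det(A-λI) = λ^2 + 6λ + 10.
λ = -3 ± i: negative real part.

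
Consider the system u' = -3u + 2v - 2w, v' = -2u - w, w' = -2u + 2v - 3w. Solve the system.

u(t) = C_1e^(-3t) + 2C_2e^(-2t), v(t) = C_1e^(-3t) + 3C_2e^(-2t) + C_3e^(-t), w(t) = C_1e^(-3t) + 2C_2e^(-2t) + C_3e^(-t)

Coefficient matrix A = [[-3, 2, -2], [-2, 0, -1], [-2, 2, -3]].
det(A - λI) = 0 gives eigenvalues λ = -3, -2, -1.
For λ=-3: eigenvector (1,1,1).
For λ=-2: eigenvector (2,3,2).
For λ=-1: eigenvector (0,1,1).
General solution: C_1e^(-3t)(1,1,1) + C_2e^(-2t)(2,3,2) + C_3e^(-t)(0,1,1).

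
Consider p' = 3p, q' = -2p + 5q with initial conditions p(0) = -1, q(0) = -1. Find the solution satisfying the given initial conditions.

p(t) = -e^(3t), q(t) = -e^(3t)

Coefficient matrix A = [[3, 0], [-2, 5]].
Characteristic polynomial det(A - λI) = λ^2 - 8λ + 15 = 0.
Eigenvalues λ = 5, 3.
For λ=5: (A-λI) row 1 is [-2, 0], so an eigenvector is (0, 1).
For λ=3: (A-λI) row 2 is [-2, 2], so an eigenvector is (-1, -1).
General solution: C_1e^(5t)(0,1) + C_2e^(3t)(-1,-1).
Applying p(0)=-1, q(0)=-1 gives C_1=0, C_2=1.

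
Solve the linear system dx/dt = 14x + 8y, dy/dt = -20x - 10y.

Coefficient matrix A = [[14, 8], [-20, -10]].
Characteristic polynomial det(A - λI) = λ^2 - 4λ + 20 = 0.
Eigenvalues λ = 2 ± 4i (complex conjugate pair).
For λ=2+4i: an eigenvector is (-1,1) - i(-1,2) = (-1 + i, 1 - 2i).
A real fundamental pair from Re and Im of e^((2+4i)t)v: X_1 = e^(2t)(cos(4t)·(-1,1) + sin(4t)·(-1,2)), X_2 = e^(2t)(sin(4t)·(-1,1) - cos(4t)·(-1,2)).
General solution: C_1X_1 + C_2X_2.

x(t) = -C_1e^(2t)sin(4t) - C_1e^(2t)cos(4t) - C_2e^(2t)sin(4t) + C_2e^(2t)cos(4t), y(t) = 2C_1e^(2t)sin(4t) + C_1e^(2t)cos(4t) + C_2e^(2t)sin(4t) - 2C_2e^(2t)cos(4t)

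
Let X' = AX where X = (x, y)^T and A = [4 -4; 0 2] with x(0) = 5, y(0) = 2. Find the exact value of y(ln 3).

18

A = [[4,-4],[0,2]]; eigenvalues λ = 4, 2.
Eigenvectors: (-1,0) for λ=4, (-2,-1) for λ=2.
From the initial condition, c_1 = -1, c_2 = -2.
y(ln 3) = (-1)(3^4)(0) + (-2)(3^2)(-1) = 18.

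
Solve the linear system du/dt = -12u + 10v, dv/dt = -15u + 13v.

u(t) = -2C_1e^(3t) + C_2e^(-2t), v(t) = -3C_1e^(3t) + C_2e^(-2t)

Coefficient matrix A = [[-12, 10], [-15, 13]].
Characteristic polynomial det(A - λI) = λ^2 - λ - 6 = 0.
Eigenvalues λ = 3, -2.
For λ=3: (A-λI) row 1 is [-15, 10], so an eigenvector is (-2, -3).
For λ=-2: (A-λI) row 1 is [-10, 10], so an eigenvector is (1, 1).
General solution: C_1e^(3t)(-2,-3) + C_2e^(-2t)(1,1).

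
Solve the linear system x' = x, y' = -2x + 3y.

Coefficient matrix A = [[1, 0], [-2, 3]].
Characteristic polynomial det(A - λI) = λ^2 - 4λ + 3 = 0.
Eigenvalues λ = 3, 1.
For λ=3: (A-λI) row 1 is [-2, 0], so an eigenvector is (0, 1).
For λ=1: (A-λI) row 2 is [-2, 2], so an eigenvector is (-1, -1).
General solution: K_1e^(3t)(0,1) + K_2e^(t)(-1,-1).

x(t) = -K_2e^(t), y(t) = K_1e^(3t) - K_2e^(t)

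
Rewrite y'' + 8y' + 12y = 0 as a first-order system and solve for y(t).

y(t) = C_1e^(-2t) + C_2e^(-6t)

Let x_1 = y, x_2 = y'. Then x_1' = x_2 and x_2' = -12x_1 - 8x_2.
A = [[0,1],[-12,-8]]; det(A-λI) = λ^2 + 8λ + 12.
Eigenvalues λ = -2, -6 with eigenvectors (1,-2), (1,-6).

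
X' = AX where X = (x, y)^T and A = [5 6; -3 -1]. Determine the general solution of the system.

x(t) = -C_1e^(2t)sin(3t) + C_1e^(2t)cos(3t) + C_2e^(2t)sin(3t) + C_2e^(2t)cos(3t), y(t) = -C_1e^(2t)cos(3t) - C_2e^(2t)sin(3t)

Coefficient matrix A = [[5, 6], [-3, -1]].
Characteristic polynomial det(A - λI) = λ^2 - 4λ + 13 = 0.
Eigenvalues λ = 2 ± 3i (complex conjugate pair).
For λ=2+3i: an eigenvector is (1,-1) - i(-1,0) = (1 + i, -1).
A real fundamental pair from Re and Im of e^((2+3i)t)v: X_1 = e^(2t)(cos(3t)·(1,-1) + sin(3t)·(-1,0)), X_2 = e^(2t)(sin(3t)·(1,-1) - cos(3t)·(-1,0)).
General solution: C_1X_1 + C_2X_2.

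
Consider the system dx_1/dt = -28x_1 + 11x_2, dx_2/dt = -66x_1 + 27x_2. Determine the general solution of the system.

x_1(t) = -K_1e^(-6t) + K_2e^(5t), x_2(t) = -2K_1e^(-6t) + 3K_2e^(5t)

Coefficient matrix A = [[-28, 11], [-66, 27]].
Characteristic polynomial det(A - λI) = λ^2 + λ - 30 = 0.
Eigenvalues λ = -6, 5.
For λ=-6: (A-λI) row 1 is [-22, 11], so an eigenvector is (-1, -2).
For λ=5: (A-λI) row 1 is [-33, 11], so an eigenvector is (1, 3).
General solution: K_1e^(-6t)(-1,-2) + K_2e^(5t)(1,3).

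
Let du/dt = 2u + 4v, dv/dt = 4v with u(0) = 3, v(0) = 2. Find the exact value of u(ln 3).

A = [[2,4],[0,4]]; eigenvalues λ = 2, 4.
Eigenvectors: (-1,0) for λ=2, (2,1) for λ=4.
From the initial condition, c_1 = 1, c_2 = 2.
u(ln 3) = (1)(3^2)(-1) + (2)(3^4)(2) = 315.

315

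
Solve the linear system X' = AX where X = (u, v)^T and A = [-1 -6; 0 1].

Coefficient matrix A = [[-1, -6], [0, 1]].
Characteristic polynomial det(A - λI) = λ^2 - 1 = 0.
Eigenvalues λ = 1, -1.
For λ=1: (A-λI) row 1 is [-2, -6], so an eigenvector is (3, -1).
For λ=-1: (A-λI) row 1 is [0, -6], so an eigenvector is (-1, 0).
General solution: c_1e^(t)(3,-1) + c_2e^(-t)(-1,0).

u(t) = 3c_1e^(t) - c_2e^(-t), v(t) = -c_1e^(t)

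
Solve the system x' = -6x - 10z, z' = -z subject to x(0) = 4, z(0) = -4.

x(t) = 8e^(-t) - 4e^(-6t), z(t) = -4e^(-t)

Coefficient matrix A = [[-6, -10], [0, -1]].
Characteristic polynomial det(A - λI) = λ^2 + 7λ + 6 = 0.
Eigenvalues λ = -1, -6.
For λ=-1: (A-λI) row 1 is [-5, -10], so an eigenvector is (-2, 1).
For λ=-6: (A-λI) row 1 is [0, -10], so an eigenvector is (-1, 0).
General solution: c_1e^(-t)(-2,1) + c_2e^(-6t)(-1,0).
Applying x(0)=4, z(0)=-4 gives c_1=-4, c_2=4.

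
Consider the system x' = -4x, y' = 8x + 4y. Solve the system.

x(t) = -c_1e^(-4t), y(t) = c_1e^(-4t) + c_2e^(4t)

Coefficient matrix A = [[-4, 0], [8, 4]].
Characteristic polynomial det(A - λI) = λ^2 - 16 = 0.
Eigenvalues λ = -4, 4.
For λ=-4: (A-λI) row 2 is [8, 8], so an eigenvector is (-1, 1).
For λ=4: (A-λI) row 1 is [-8, 0], so an eigenvector is (0, 1).
General solution: c_1e^(-4t)(-1,1) + c_2e^(4t)(0,1).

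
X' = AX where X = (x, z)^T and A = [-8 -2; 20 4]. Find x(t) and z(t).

x(t) = -c_1e^(-2t)cos(2t) - c_2e^(-2t)sin(2t), z(t) = -c_1e^(-2t)sin(2t) + 3c_1e^(-2t)cos(2t) + 3c_2e^(-2t)sin(2t) + c_2e^(-2t)cos(2t)

Coefficient matrix A = [[-8, -2], [20, 4]].
Characteristic polynomial det(A - λI) = λ^2 + 4λ + 8 = 0.
Eigenvalues λ = -2 ± 2i (complex conjugate pair).
For λ=-2+2i: an eigenvector is (-1,3) - i(0,-1) = (-1, 3 + i).
A real fundamental pair from Re and Im of e^((-2+2i)t)v: X_1 = e^(-2t)(cos(2t)·(-1,3) + sin(2t)·(0,-1)), X_2 = e^(-2t)(sin(2t)·(-1,3) - cos(2t)·(0,-1)).
General solution: c_1X_1 + c_2X_2.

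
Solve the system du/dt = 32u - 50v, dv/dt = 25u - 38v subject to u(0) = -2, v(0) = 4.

u(t) = -54e^(-3t)sin(5t) - 2e^(-3t)cos(5t), v(t) = -38e^(-3t)sin(5t) + 4e^(-3t)cos(5t)

Coefficient matrix A = [[32, -50], [25, -38]].
Characteristic polynomial det(A - λI) = λ^2 + 6λ + 34 = 0.
Eigenvalues λ = -3 ± 5i (complex conjugate pair).
For λ=-3+5i: an eigenvector is (3,2) - i(1,1) = (3 - i, 2 - i).
A real fundamental pair from Re and Im of e^((-3+5i)t)v: X_1 = e^(-3t)(cos(5t)·(3,2) + sin(5t)·(1,1)), X_2 = e^(-3t)(sin(5t)·(3,2) - cos(5t)·(1,1)).
General solution: c_1X_1 + c_2X_2.
Applying u(0)=-2, v(0)=4 gives c_1=-6, c_2=-16.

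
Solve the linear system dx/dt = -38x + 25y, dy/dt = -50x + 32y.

x(t) = 2C_1e^(-3t)sin(5t) - C_1e^(-3t)cos(5t) - C_2e^(-3t)sin(5t) - 2C_2e^(-3t)cos(5t), y(t) = 3C_1e^(-3t)sin(5t) - C_1e^(-3t)cos(5t) - C_2e^(-3t)sin(5t) - 3C_2e^(-3t)cos(5t)

Coefficient matrix A = [[-38, 25], [-50, 32]].
Characteristic polynomial det(A - λI) = λ^2 + 6λ + 34 = 0.
Eigenvalues λ = -3 ± 5i (complex conjugate pair).
For λ=-3+5i: an eigenvector is (-1,-1) - i(2,3) = (-1 - 2i, -1 - 3i).
A real fundamental pair from Re and Im of e^((-3+5i)t)v: X_1 = e^(-3t)(cos(5t)·(-1,-1) + sin(5t)·(2,3)), X_2 = e^(-3t)(sin(5t)·(-1,-1) - cos(5t)·(2,3)).
General solution: C_1X_1 + C_2X_2.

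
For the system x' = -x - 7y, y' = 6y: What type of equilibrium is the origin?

A = [[-1,-7],[0,6]]; det(A-λI) = λ^2 - 5λ - 6.
λ = -1, 6: opposite signs.

saddle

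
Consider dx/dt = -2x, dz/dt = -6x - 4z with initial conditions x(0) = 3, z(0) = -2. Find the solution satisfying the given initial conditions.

x(t) = 3e^(-2t), z(t) = -9e^(-2t) + 7e^(-4t)

Coefficient matrix A = [[-2, 0], [-6, -4]].
Characteristic polynomial det(A - λI) = λ^2 + 6λ + 8 = 0.
Eigenvalues λ = -4, -2.
For λ=-4: (A-λI) row 1 is [2, 0], so an eigenvector is (0, 1).
For λ=-2: (A-λI) row 2 is [-6, -2], so an eigenvector is (1, -3).
General solution: C_1e^(-4t)(0,1) + C_2e^(-2t)(1,-3).
Applying x(0)=3, z(0)=-2 gives C_1=7, C_2=3.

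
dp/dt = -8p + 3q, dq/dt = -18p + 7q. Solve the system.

p(t) = -K_1e^(t) + K_2e^(-2t), q(t) = -3K_1e^(t) + 2K_2e^(-2t)

Coefficient matrix A = [[-8, 3], [-18, 7]].
Characteristic polynomial det(A - λI) = λ^2 + λ - 2 = 0.
Eigenvalues λ = 1, -2.
For λ=1: (A-λI) row 1 is [-9, 3], so an eigenvector is (-1, -3).
For λ=-2: (A-λI) row 1 is [-6, 3], so an eigenvector is (1, 2).
General solution: K_1e^(t)(-1,-3) + K_2e^(-2t)(1,2).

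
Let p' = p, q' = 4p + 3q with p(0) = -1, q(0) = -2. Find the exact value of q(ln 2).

A = [[1,0],[4,3]]; eigenvalues λ = 1, 3.
Eigenvectors: (1,-2) for λ=1, (0,1) for λ=3.
From the initial condition, c_1 = -1, c_2 = -4.
q(ln 2) = (-1)(2^1)(-2) + (-4)(2^3)(1) = -28.

-28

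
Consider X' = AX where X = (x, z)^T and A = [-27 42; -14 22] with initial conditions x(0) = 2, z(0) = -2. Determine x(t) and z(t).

Coefficient matrix A = [[-27, 42], [-14, 22]].
Characteristic polynomial det(A - λI) = λ^2 + 5λ - 6 = 0.
Eigenvalues λ = 1, -6.
For λ=1: (A-λI) row 1 is [-28, 42], so an eigenvector is (3, 2).
For λ=-6: (A-λI) row 1 is [-21, 42], so an eigenvector is (2, 1).
General solution: C_1e^(t)(3,2) + C_2e^(-6t)(2,1).
Applying x(0)=2, z(0)=-2 gives C_1=-6, C_2=10.

x(t) = -18e^(t) + 20e^(-6t), z(t) = -12e^(t) + 10e^(-6t)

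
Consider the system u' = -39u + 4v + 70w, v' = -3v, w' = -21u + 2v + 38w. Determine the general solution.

u(t) = 4c_1e^(-3t) - 5c_2e^(3t) + 2c_3e^(-4t), v(t) = c_1e^(-3t), w(t) = 2c_1e^(-3t) - 3c_2e^(3t) + c_3e^(-4t)

Coefficient matrix A = [[-39, 4, 70], [0, -3, 0], [-21, 2, 38]].
det(A - λI) = 0 gives eigenvalues λ = -3, 3, -4.
For λ=-3: eigenvector (4,1,2).
For λ=3: eigenvector (-5,0,-3).
For λ=-4: eigenvector (2,0,1).
General solution: c_1e^(-3t)(4,1,2) + c_2e^(3t)(-5,0,-3) + c_3e^(-4t)(2,0,1).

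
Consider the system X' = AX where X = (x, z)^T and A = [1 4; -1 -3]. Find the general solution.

x(t) = -2c_1e^(-t) - 2c_2te^(-t) - c_2e^(-t), z(t) = c_1e^(-t) + c_2te^(-t)

Coefficient matrix A = [[1, 4], [-1, -3]].
Characteristic polynomial det(A - λI) = λ^2 + 2λ + 1 = 0.
Single eigenvalue λ = -1 with algebraic multiplicity 2.
Eigenvector v = (-2,1); generalized eigenvector w with (A-λI)w=v is (-1,0).
General solution: e^(-t)[c_1·v + c_2·(t·v + w)].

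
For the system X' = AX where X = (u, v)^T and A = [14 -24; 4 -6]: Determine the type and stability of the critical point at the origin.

unstable node

A = [[14,-24],[4,-6]]; det(A-λI) = λ^2 - 8λ + 12.
λ = 2, 6: both positive.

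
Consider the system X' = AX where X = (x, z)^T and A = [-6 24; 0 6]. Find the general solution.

x(t) = c_1e^(-6t) + 2c_2e^(6t), z(t) = c_2e^(6t)

Coefficient matrix A = [[-6, 24], [0, 6]].
Characteristic polynomial det(A - λI) = λ^2 - 36 = 0.
Eigenvalues λ = -6, 6.
For λ=-6: (A-λI) row 1 is [0, 24], so an eigenvector is (1, 0).
For λ=6: (A-λI) row 1 is [-12, 24], so an eigenvector is (2, 1).
General solution: c_1e^(-6t)(1,0) + c_2e^(6t)(2,1).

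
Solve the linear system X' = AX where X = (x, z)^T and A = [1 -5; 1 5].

Coefficient matrix A = [[1, -5], [1, 5]].
Characteristic polynomial det(A - λI) = λ^2 - 6λ + 10 = 0.
Eigenvalues λ = 3 ± i (complex conjugate pair).
For λ=3+i: an eigenvector is (2,-1) - i(1,0) = (2 - i, -1).
A real fundamental pair from Re and Im of e^((3+i)t)v: X_1 = e^(3t)(cos(t)·(2,-1) + sin(t)·(1,0)), X_2 = e^(3t)(sin(t)·(2,-1) - cos(t)·(1,0)).
General solution: c_1X_1 + c_2X_2.

x(t) = c_1e^(3t)sin(t) + 2c_1e^(3t)cos(t) + 2c_2e^(3t)sin(t) - c_2e^(3t)cos(t), z(t) = -c_1e^(3t)cos(t) - c_2e^(3t)sin(t)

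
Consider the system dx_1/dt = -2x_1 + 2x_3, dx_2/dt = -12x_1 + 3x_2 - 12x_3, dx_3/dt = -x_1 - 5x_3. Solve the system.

Coefficient matrix A = [[-2, 0, 2], [-12, 3, -12], [-1, 0, -5]].
det(A - λI) = 0 gives eigenvalues λ = -3, 3, -4.
For λ=-3: eigenvector (-2,-2,1).
For λ=3: eigenvector (0,1,0).
For λ=-4: eigenvector (-1,0,1).
General solution: c_1e^(-3t)(-2,-2,1) + c_2e^(3t)(0,1,0) + c_3e^(-4t)(-1,0,1).

x_1(t) = -2c_1e^(-3t) - c_3e^(-4t), x_2(t) = -2c_1e^(-3t) + c_2e^(3t), x_3(t) = c_1e^(-3t) + c_3e^(-4t)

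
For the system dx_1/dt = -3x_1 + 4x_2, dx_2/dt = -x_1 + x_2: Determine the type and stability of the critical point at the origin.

stable improper node

A = [[-3,4],[-1,1]]; det(A-λI) = λ^2 + 2λ + 1.
repeated λ = -1 with a single eigenvector.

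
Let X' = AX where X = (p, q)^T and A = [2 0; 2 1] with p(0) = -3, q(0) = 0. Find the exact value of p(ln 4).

A = [[2,0],[2,1]]; eigenvalues λ = 2, 1.
Eigenvectors: (1,2) for λ=2, (0,-1) for λ=1.
From the initial condition, c_1 = -3, c_2 = -6.
p(ln 4) = (-3)(4^2)(1) + (-6)(4^1)(0) = -48.

-48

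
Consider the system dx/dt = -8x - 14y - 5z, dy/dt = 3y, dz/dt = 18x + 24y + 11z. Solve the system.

Coefficient matrix A = [[-8, -14, -5], [0, 3, 0], [18, 24, 11]].
det(A - λI) = 0 gives eigenvalues λ = 1, 3, 2.
For λ=1: eigenvector (5,0,-9).
For λ=3: eigenvector (-4,1,6).
For λ=2: eigenvector (1,0,-2).
General solution: C_1e^(t)(5,0,-9) + C_2e^(3t)(-4,1,6) + C_3e^(2t)(1,0,-2).

x(t) = 5C_1e^(t) - 4C_2e^(3t) + C_3e^(2t), y(t) = C_2e^(3t), z(t) = -9C_1e^(t) + 6C_2e^(3t) - 2C_3e^(2t)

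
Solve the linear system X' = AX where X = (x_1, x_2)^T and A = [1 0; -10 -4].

x_1(t) = -C_2e^(t), x_2(t) = C_1e^(-4t) + 2C_2e^(t)

Coefficient matrix A = [[1, 0], [-10, -4]].
Characteristic polynomial det(A - λI) = λ^2 + 3λ - 4 = 0.
Eigenvalues λ = -4, 1.
For λ=-4: (A-λI) row 1 is [5, 0], so an eigenvector is (0, 1).
For λ=1: (A-λI) row 2 is [-10, -5], so an eigenvector is (-1, 2).
General solution: C_1e^(-4t)(0,1) + C_2e^(t)(-1,2).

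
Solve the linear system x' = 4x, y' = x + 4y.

x(t) = -C_2e^(4t), y(t) = -C_1e^(4t) - C_2te^(4t) + C_2e^(4t)

Coefficient matrix A = [[4, 0], [1, 4]].
Characteristic polynomial det(A - λI) = λ^2 - 8λ + 16 = 0.
Single eigenvalue λ = 4 with algebraic multiplicity 2.
Eigenvector v = (0,-1); generalized eigenvector w with (A-λI)w=v is (-1,1).
General solution: e^(4t)[C_1·v + C_2·(t·v + w)].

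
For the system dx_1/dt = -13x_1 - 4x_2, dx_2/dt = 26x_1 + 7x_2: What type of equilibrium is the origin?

A = [[-13,-4],[26,7]]; det(A-λI) = λ^2 + 6λ + 13.
λ = -3 ± 2i: negative real part.

stable spiral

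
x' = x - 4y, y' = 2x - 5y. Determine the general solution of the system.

Coefficient matrix A = [[1, -4], [2, -5]].
Characteristic polynomial det(A - λI) = λ^2 + 4λ + 3 = 0.
Eigenvalues λ = -1, -3.
For λ=-1: (A-λI) row 1 is [2, -4], so an eigenvector is (2, 1).
For λ=-3: (A-λI) row 1 is [4, -4], so an eigenvector is (-1, -1).
General solution: c_1e^(-t)(2,1) + c_2e^(-3t)(-1,-1).

x(t) = 2c_1e^(-t) - c_2e^(-3t), y(t) = c_1e^(-t) - c_2e^(-3t)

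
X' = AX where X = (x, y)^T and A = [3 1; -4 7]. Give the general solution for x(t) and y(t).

Coefficient matrix A = [[3, 1], [-4, 7]].
Characteristic polynomial det(A - λI) = λ^2 - 10λ + 25 = 0.
Single eigenvalue λ = 5 with algebraic multiplicity 2.
Eigenvector v = (-1,-2); generalized eigenvector w with (A-λI)w=v is (1,1).
General solution: e^(5t)[K_1·v + K_2·(t·v + w)].

x(t) = -K_1e^(5t) - K_2te^(5t) + K_2e^(5t), y(t) = -2K_1e^(5t) - 2K_2te^(5t) + K_2e^(5t)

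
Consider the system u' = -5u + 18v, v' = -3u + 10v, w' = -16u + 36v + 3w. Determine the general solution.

Coefficient matrix A = [[-5, 18, 0], [-3, 10, 0], [-16, 36, 3]].
det(A - λI) = 0 gives eigenvalues λ = 1, 4, 3.
For λ=1: eigenvector (3,1,6).
For λ=4: eigenvector (2,1,4).
For λ=3: eigenvector (0,0,1).
General solution: K_1e^(t)(3,1,6) + K_2e^(4t)(2,1,4) + K_3e^(3t)(0,0,1).

u(t) = 3K_1e^(t) + 2K_2e^(4t), v(t) = K_1e^(t) + K_2e^(4t), w(t) = 6K_1e^(t) + 4K_2e^(4t) + K_3e^(3t)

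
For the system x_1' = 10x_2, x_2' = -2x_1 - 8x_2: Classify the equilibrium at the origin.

A = [[0,10],[-2,-8]]; det(A-λI) = λ^2 + 8λ + 20.
λ = -4 ± 2i: negative real part.

stable spiral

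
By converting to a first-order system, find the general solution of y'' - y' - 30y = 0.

Let x_1 = y, x_2 = y'. Then x_1' = x_2 and x_2' = 30x_1 + x_2.
A = [[0,1],[30,1]]; det(A-λI) = λ^2 - λ - 30.
Eigenvalues λ = -5, 6 with eigenvectors (1,-5), (1,6).

y(t) = C_1e^(-5t) + C_2e^(6t)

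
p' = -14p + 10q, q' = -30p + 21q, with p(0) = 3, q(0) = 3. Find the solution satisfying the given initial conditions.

p(t) = -3e^(6t) + 6e^(t), q(t) = -6e^(6t) + 9e^(t)

Coefficient matrix A = [[-14, 10], [-30, 21]].
Characteristic polynomial det(A - λI) = λ^2 - 7λ + 6 = 0.
Eigenvalues λ = 6, 1.
For λ=6: (A-λI) row 1 is [-20, 10], so an eigenvector is (1, 2).
For λ=1: (A-λI) row 1 is [-15, 10], so an eigenvector is (-2, -3).
General solution: C_1e^(6t)(1,2) + C_2e^(t)(-2,-3).
Applying p(0)=3, q(0)=3 gives C_1=-3, C_2=-3.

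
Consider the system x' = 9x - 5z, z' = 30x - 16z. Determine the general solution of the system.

x(t) = C_1e^(-6t) - C_2e^(-t), z(t) = 3C_1e^(-6t) - 2C_2e^(-t)

Coefficient matrix A = [[9, -5], [30, -16]].
Characteristic polynomial det(A - λI) = λ^2 + 7λ + 6 = 0.
Eigenvalues λ = -6, -1.
For λ=-6: (A-λI) row 1 is [15, -5], so an eigenvector is (1, 3).
For λ=-1: (A-λI) row 1 is [10, -5], so an eigenvector is (-1, -2).
General solution: C_1e^(-6t)(1,3) + C_2e^(-t)(-1,-2).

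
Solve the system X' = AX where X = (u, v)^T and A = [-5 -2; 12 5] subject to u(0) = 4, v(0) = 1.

u(t) = -9e^(t) + 13e^(-t), v(t) = 27e^(t) - 26e^(-t)

Coefficient matrix A = [[-5, -2], [12, 5]].
Characteristic polynomial det(A - λI) = λ^2 - 1 = 0.
Eigenvalues λ = 1, -1.
For λ=1: (A-λI) row 1 is [-6, -2], so an eigenvector is (-1, 3).
For λ=-1: (A-λI) row 1 is [-4, -2], so an eigenvector is (1, -2).
General solution: K_1e^(t)(-1,3) + K_2e^(-t)(1,-2).
Applying u(0)=4, v(0)=1 gives K_1=9, K_2=13.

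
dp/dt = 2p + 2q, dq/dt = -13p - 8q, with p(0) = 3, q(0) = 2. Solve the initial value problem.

Coefficient matrix A = [[2, 2], [-13, -8]].
Characteristic polynomial det(A - λI) = λ^2 + 6λ + 10 = 0.
Eigenvalues λ = -3 ± i (complex conjugate pair).
For λ=-3+i: an eigenvector is (1,-3) - i(-1,2) = (1 + i, -3 - 2i).
A real fundamental pair from Re and Im of e^((-3+i)t)v: X_1 = e^(-3t)(cos(t)·(1,-3) + sin(t)·(-1,2)), X_2 = e^(-3t)(sin(t)·(1,-3) - cos(t)·(-1,2)).
General solution: C_1X_1 + C_2X_2.
Applying p(0)=3, q(0)=2 gives C_1=-8, C_2=11.

p(t) = 19e^(-3t)sin(t) + 3e^(-3t)cos(t), q(t) = -49e^(-3t)sin(t) + 2e^(-3t)cos(t)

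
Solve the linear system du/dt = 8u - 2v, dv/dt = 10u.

u(t) = C_1e^(4t)sin(2t) - C_2e^(4t)cos(2t), v(t) = 2C_1e^(4t)sin(2t) - C_1e^(4t)cos(2t) - C_2e^(4t)sin(2t) - 2C_2e^(4t)cos(2t)

Coefficient matrix A = [[8, -2], [10, 0]].
Characteristic polynomial det(A - λI) = λ^2 - 8λ + 20 = 0.
Eigenvalues λ = 4 ± 2i (complex conjugate pair).
For λ=4+2i: an eigenvector is (0,-1) - i(1,2) = (0 - i, -1 - 2i).
A real fundamental pair from Re and Im of e^((4+2i)t)v: X_1 = e^(4t)(cos(2t)·(0,-1) + sin(2t)·(1,2)), X_2 = e^(4t)(sin(2t)·(0,-1) - cos(2t)·(1,2)).
General solution: C_1X_1 + C_2X_2.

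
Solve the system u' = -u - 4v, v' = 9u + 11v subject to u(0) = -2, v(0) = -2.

Coefficient matrix A = [[-1, -4], [9, 11]].
Characteristic polynomial det(A - λI) = λ^2 - 10λ + 25 = 0.
Single eigenvalue λ = 5 with algebraic multiplicity 2.
Eigenvector v = (-2,3); generalized eigenvector w with (A-λI)w=v is (-1,2).
General solution: e^(5t)[c_1·v + c_2·(t·v + w)].
Applying u(0)=-2, v(0)=-2 gives c_1=6, c_2=-10.

u(t) = 20te^(5t) - 2e^(5t), v(t) = -30te^(5t) - 2e^(5t)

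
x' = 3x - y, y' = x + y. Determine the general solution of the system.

x(t) = K_1e^(2t) + K_2te^(2t) + 2K_2e^(2t), y(t) = K_1e^(2t) + K_2te^(2t) + K_2e^(2t)

Coefficient matrix A = [[3, -1], [1, 1]].
Characteristic polynomial det(A - λI) = λ^2 - 4λ + 4 = 0.
Single eigenvalue λ = 2 with algebraic multiplicity 2.
Eigenvector v = (1,1); generalized eigenvector w with (A-λI)w=v is (2,1).
General solution: e^(2t)[K_1·v + K_2·(t·v + w)].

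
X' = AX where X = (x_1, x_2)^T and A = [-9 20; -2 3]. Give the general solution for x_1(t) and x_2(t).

Coefficient matrix A = [[-9, 20], [-2, 3]].
Characteristic polynomial det(A - λI) = λ^2 + 6λ + 13 = 0.
Eigenvalues λ = -3 ± 2i (complex conjugate pair).
For λ=-3+2i: an eigenvector is (-3,-1) - i(-1,0) = (-3 + i, -1).
A real fundamental pair from Re and Im of e^((-3+2i)t)v: X_1 = e^(-3t)(cos(2t)·(-3,-1) + sin(2t)·(-1,0)), X_2 = e^(-3t)(sin(2t)·(-3,-1) - cos(2t)·(-1,0)).
General solution: K_1X_1 + K_2X_2.

x_1(t) = -K_1e^(-3t)sin(2t) - 3K_1e^(-3t)cos(2t) - 3K_2e^(-3t)sin(2t) + K_2e^(-3t)cos(2t), x_2(t) = -K_1e^(-3t)cos(2t) - K_2e^(-3t)sin(2t)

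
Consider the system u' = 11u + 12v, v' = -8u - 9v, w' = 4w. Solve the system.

Coefficient matrix A = [[11, 12, 0], [-8, -9, 0], [0, 0, 4]].
det(A - λI) = 0 gives eigenvalues λ = 4, -1, 3.
For λ=4: eigenvector (0,0,1).
For λ=-1: eigenvector (-1,1,0).
For λ=3: eigenvector (3,-2,0).
General solution: c_1e^(4t)(0,0,1) + c_2e^(-t)(-1,1,0) + c_3e^(3t)(3,-2,0).

u(t) = -c_2e^(-t) + 3c_3e^(3t), v(t) = c_2e^(-t) - 2c_3e^(3t), w(t) = c_1e^(4t)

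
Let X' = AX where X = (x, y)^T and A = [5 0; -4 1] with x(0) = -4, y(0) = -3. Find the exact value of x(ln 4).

-4096

A = [[5,0],[-4,1]]; eigenvalues λ = 1, 5.
Eigenvectors: (0,-1) for λ=1, (-1,1) for λ=5.
From the initial condition, c_1 = 7, c_2 = 4.
x(ln 4) = (7)(4^1)(0) + (4)(4^5)(-1) = -4096.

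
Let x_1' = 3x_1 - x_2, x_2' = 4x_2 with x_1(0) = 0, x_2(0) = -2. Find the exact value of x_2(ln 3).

A = [[3,-1],[0,4]]; eigenvalues λ = 4, 3.
Eigenvectors: (-1,1) for λ=4, (-1,0) for λ=3.
From the initial condition, c_1 = -2, c_2 = 2.
x_2(ln 3) = (-2)(3^4)(1) + (2)(3^3)(0) = -162.

-162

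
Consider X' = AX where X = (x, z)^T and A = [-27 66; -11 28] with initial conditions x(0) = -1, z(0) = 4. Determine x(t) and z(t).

x(t) = 26e^(6t) - 27e^(-5t), z(t) = 13e^(6t) - 9e^(-5t)

Coefficient matrix A = [[-27, 66], [-11, 28]].
Characteristic polynomial det(A - λI) = λ^2 - λ - 30 = 0.
Eigenvalues λ = -5, 6.
For λ=-5: (A-λI) row 1 is [-22, 66], so an eigenvector is (3, 1).
For λ=6: (A-λI) row 1 is [-33, 66], so an eigenvector is (2, 1).
General solution: c_1e^(-5t)(3,1) + c_2e^(6t)(2,1).
Applying x(0)=-1, z(0)=4 gives c_1=-9, c_2=13.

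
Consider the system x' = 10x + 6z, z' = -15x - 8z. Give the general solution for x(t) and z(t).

Coefficient matrix A = [[10, 6], [-15, -8]].
Characteristic polynomial det(A - λI) = λ^2 - 2λ + 10 = 0.
Eigenvalues λ = 1 ± 3i (complex conjugate pair).
For λ=1+3i: an eigenvector is (-1,2) - i(1,-1) = (-1 - i, 2 + i).
A real fundamental pair from Re and Im of e^((1+3i)t)v: X_1 = e^(t)(cos(3t)·(-1,2) + sin(3t)·(1,-1)), X_2 = e^(t)(sin(3t)·(-1,2) - cos(3t)·(1,-1)).
General solution: K_1X_1 + K_2X_2.

x(t) = K_1e^(t)sin(3t) - K_1e^(t)cos(3t) - K_2e^(t)sin(3t) - K_2e^(t)cos(3t), z(t) = -K_1e^(t)sin(3t) + 2K_1e^(t)cos(3t) + 2K_2e^(t)sin(3t) + K_2e^(t)cos(3t)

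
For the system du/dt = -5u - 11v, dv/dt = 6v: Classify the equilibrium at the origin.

saddle

A = [[-5,-11],[0,6]]; det(A-λI) = λ^2 - λ - 30.
λ = -5, 6: opposite signs.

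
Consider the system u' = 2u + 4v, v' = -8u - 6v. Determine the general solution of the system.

u(t) = -K_1e^(-2t)cos(4t) - K_2e^(-2t)sin(4t), v(t) = K_1e^(-2t)sin(4t) + K_1e^(-2t)cos(4t) + K_2e^(-2t)sin(4t) - K_2e^(-2t)cos(4t)

Coefficient matrix A = [[2, 4], [-8, -6]].
Characteristic polynomial det(A - λI) = λ^2 + 4λ + 20 = 0.
Eigenvalues λ = -2 ± 4i (complex conjugate pair).
For λ=-2+4i: an eigenvector is (-1,1) - i(0,1) = (-1, 1 - i).
A real fundamental pair from Re and Im of e^((-2+4i)t)v: X_1 = e^(-2t)(cos(4t)·(-1,1) + sin(4t)·(0,1)), X_2 = e^(-2t)(sin(4t)·(-1,1) - cos(4t)·(0,1)).
General solution: K_1X_1 + K_2X_2.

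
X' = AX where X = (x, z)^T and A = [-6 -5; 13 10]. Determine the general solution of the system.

x(t) = 2C_1e^(2t)sin(t) + C_1e^(2t)cos(t) + C_2e^(2t)sin(t) - 2C_2e^(2t)cos(t), z(t) = -3C_1e^(2t)sin(t) - 2C_1e^(2t)cos(t) - 2C_2e^(2t)sin(t) + 3C_2e^(2t)cos(t)

Coefficient matrix A = [[-6, -5], [13, 10]].
Characteristic polynomial det(A - λI) = λ^2 - 4λ + 5 = 0.
Eigenvalues λ = 2 ± i (complex conjugate pair).
For λ=2+i: an eigenvector is (1,-2) - i(2,-3) = (1 - 2i, -2 + 3i).
A real fundamental pair from Re and Im of e^((2+i)t)v: X_1 = e^(2t)(cos(t)·(1,-2) + sin(t)·(2,-3)), X_2 = e^(2t)(sin(t)·(1,-2) - cos(t)·(2,-3)).
General solution: C_1X_1 + C_2X_2.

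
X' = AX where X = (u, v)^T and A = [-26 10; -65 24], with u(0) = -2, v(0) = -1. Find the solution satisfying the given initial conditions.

u(t) = 8e^(-t)sin(5t) - 2e^(-t)cos(5t), v(t) = 21e^(-t)sin(5t) - e^(-t)cos(5t)

Coefficient matrix A = [[-26, 10], [-65, 24]].
Characteristic polynomial det(A - λI) = λ^2 + 2λ + 26 = 0.
Eigenvalues λ = -1 ± 5i (complex conjugate pair).
For λ=-1+5i: an eigenvector is (1,3) - i(1,2) = (1 - i, 3 - 2i).
A real fundamental pair from Re and Im of e^((-1+5i)t)v: X_1 = e^(-t)(cos(5t)·(1,3) + sin(5t)·(1,2)), X_2 = e^(-t)(sin(5t)·(1,3) - cos(5t)·(1,2)).
General solution: c_1X_1 + c_2X_2.
Applying u(0)=-2, v(0)=-1 gives c_1=3, c_2=5.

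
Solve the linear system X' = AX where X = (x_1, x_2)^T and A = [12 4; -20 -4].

x_1(t) = C_1e^(4t)sin(4t) - C_2e^(4t)cos(4t), x_2(t) = -2C_1e^(4t)sin(4t) + C_1e^(4t)cos(4t) + C_2e^(4t)sin(4t) + 2C_2e^(4t)cos(4t)

Coefficient matrix A = [[12, 4], [-20, -4]].
Characteristic polynomial det(A - λI) = λ^2 - 8λ + 32 = 0.
Eigenvalues λ = 4 ± 4i (complex conjugate pair).
For λ=4+4i: an eigenvector is (0,1) - i(1,-2) = (0 - i, 1 + 2i).
A real fundamental pair from Re and Im of e^((4+4i)t)v: X_1 = e^(4t)(cos(4t)·(0,1) + sin(4t)·(1,-2)), X_2 = e^(4t)(sin(4t)·(0,1) - cos(4t)·(1,-2)).
General solution: C_1X_1 + C_2X_2.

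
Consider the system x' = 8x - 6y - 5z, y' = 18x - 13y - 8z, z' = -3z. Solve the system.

Coefficient matrix A = [[8, -6, -5], [18, -13, -8], [0, 0, -3]].
det(A - λI) = 0 gives eigenvalues λ = -3, -4, -1.
For λ=-3: eigenvector (1,1,1).
For λ=-4: eigenvector (1,2,0).
For λ=-1: eigenvector (2,3,0).
General solution: c_1e^(-3t)(1,1,1) + c_2e^(-4t)(1,2,0) + c_3e^(-t)(2,3,0).

x(t) = c_1e^(-3t) + c_2e^(-4t) + 2c_3e^(-t), y(t) = c_1e^(-3t) + 2c_2e^(-4t) + 3c_3e^(-t), z(t) = c_1e^(-3t)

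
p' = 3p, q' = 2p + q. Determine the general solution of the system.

p(t) = -c_1e^(3t), q(t) = -c_1e^(3t) + c_2e^(t)

Coefficient matrix A = [[3, 0], [2, 1]].
Characteristic polynomial det(A - λI) = λ^2 - 4λ + 3 = 0.
Eigenvalues λ = 3, 1.
For λ=3: (A-λI) row 2 is [2, -2], so an eigenvector is (-1, -1).
For λ=1: (A-λI) row 1 is [2, 0], so an eigenvector is (0, 1).
General solution: c_1e^(3t)(-1,-1) + c_2e^(t)(0,1).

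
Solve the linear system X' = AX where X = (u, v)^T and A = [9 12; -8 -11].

Coefficient matrix A = [[9, 12], [-8, -11]].
Characteristic polynomial det(A - λI) = λ^2 + 2λ - 3 = 0.
Eigenvalues λ = -3, 1.
For λ=-3: (A-λI) row 1 is [12, 12], so an eigenvector is (1, -1).
For λ=1: (A-λI) row 1 is [8, 12], so an eigenvector is (-3, 2).
General solution: C_1e^(-3t)(1,-1) + C_2e^(t)(-3,2).

u(t) = C_1e^(-3t) - 3C_2e^(t), v(t) = -C_1e^(-3t) + 2C_2e^(t)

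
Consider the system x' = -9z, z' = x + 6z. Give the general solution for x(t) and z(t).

x(t) = 3c_1e^(3t) + 3c_2te^(3t) + 2c_2e^(3t), z(t) = -c_1e^(3t) - c_2te^(3t) - c_2e^(3t)

Coefficient matrix A = [[0, -9], [1, 6]].
Characteristic polynomial det(A - λI) = λ^2 - 6λ + 9 = 0.
Single eigenvalue λ = 3 with algebraic multiplicity 2.
Eigenvector v = (3,-1); generalized eigenvector w with (A-λI)w=v is (2,-1).
General solution: e^(3t)[c_1·v + c_2·(t·v + w)].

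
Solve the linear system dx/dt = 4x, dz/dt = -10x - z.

Coefficient matrix A = [[4, 0], [-10, -1]].
Characteristic polynomial det(A - λI) = λ^2 - 3λ - 4 = 0.
Eigenvalues λ = 4, -1.
For λ=4: (A-λI) row 2 is [-10, -5], so an eigenvector is (-1, 2).
For λ=-1: (A-λI) row 1 is [5, 0], so an eigenvector is (0, -1).
General solution: K_1e^(4t)(-1,2) + K_2e^(-t)(0,-1).

x(t) = -K_1e^(4t), z(t) = 2K_1e^(4t) - K_2e^(-t)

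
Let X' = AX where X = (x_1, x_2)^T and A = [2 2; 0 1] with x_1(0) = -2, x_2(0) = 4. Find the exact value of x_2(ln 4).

16

A = [[2,2],[0,1]]; eigenvalues λ = 2, 1.
Eigenvectors: (1,0) for λ=2, (2,-1) for λ=1.
From the initial condition, c_1 = 6, c_2 = -4.
x_2(ln 4) = (6)(4^2)(0) + (-4)(4^1)(-1) = 16.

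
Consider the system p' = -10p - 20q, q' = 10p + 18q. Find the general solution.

Coefficient matrix A = [[-10, -20], [10, 18]].
Characteristic polynomial det(A - λI) = λ^2 - 8λ + 20 = 0.
Eigenvalues λ = 4 ± 2i (complex conjugate pair).
For λ=4+2i: an eigenvector is (1,-1) - i(3,-2) = (1 - 3i, -1 + 2i).
A real fundamental pair from Re and Im of e^((4+2i)t)v: X_1 = e^(4t)(cos(2t)·(1,-1) + sin(2t)·(3,-2)), X_2 = e^(4t)(sin(2t)·(1,-1) - cos(2t)·(3,-2)).
General solution: C_1X_1 + C_2X_2.

p(t) = 3C_1e^(4t)sin(2t) + C_1e^(4t)cos(2t) + C_2e^(4t)sin(2t) - 3C_2e^(4t)cos(2t), q(t) = -2C_1e^(4t)sin(2t) - C_1e^(4t)cos(2t) - C_2e^(4t)sin(2t) + 2C_2e^(4t)cos(2t)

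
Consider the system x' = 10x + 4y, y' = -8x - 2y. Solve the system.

x(t) = C_1e^(2t) - C_2e^(6t), y(t) = -2C_1e^(2t) + C_2e^(6t)

Coefficient matrix A = [[10, 4], [-8, -2]].
Characteristic polynomial det(A - λI) = λ^2 - 8λ + 12 = 0.
Eigenvalues λ = 2, 6.
For λ=2: (A-λI) row 1 is [8, 4], so an eigenvector is (1, -2).
For λ=6: (A-λI) row 1 is [4, 4], so an eigenvector is (-1, 1).
General solution: C_1e^(2t)(1,-2) + C_2e^(6t)(-1,1).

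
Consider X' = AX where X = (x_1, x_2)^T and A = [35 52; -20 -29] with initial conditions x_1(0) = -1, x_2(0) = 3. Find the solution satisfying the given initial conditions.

Coefficient matrix A = [[35, 52], [-20, -29]].
Characteristic polynomial det(A - λI) = λ^2 - 6λ + 25 = 0.
Eigenvalues λ = 3 ± 4i (complex conjugate pair).
For λ=3+4i: an eigenvector is (-3,2) - i(2,-1) = (-3 - 2i, 2 + i).
A real fundamental pair from Re and Im of e^((3+4i)t)v: X_1 = e^(3t)(cos(4t)·(-3,2) + sin(4t)·(2,-1)), X_2 = e^(3t)(sin(4t)·(-3,2) - cos(4t)·(2,-1)).
General solution: c_1X_1 + c_2X_2.
Applying x_1(0)=-1, x_2(0)=3 gives c_1=5, c_2=-7.

x_1(t) = 31e^(3t)sin(4t) - e^(3t)cos(4t), x_2(t) = -19e^(3t)sin(4t) + 3e^(3t)cos(4t)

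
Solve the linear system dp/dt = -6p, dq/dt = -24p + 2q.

Coefficient matrix A = [[-6, 0], [-24, 2]].
Characteristic polynomial det(A - λI) = λ^2 + 4λ - 12 = 0.
Eigenvalues λ = 2, -6.
For λ=2: (A-λI) row 1 is [-8, 0], so an eigenvector is (0, 1).
For λ=-6: (A-λI) row 2 is [-24, 8], so an eigenvector is (1, 3).
General solution: c_1e^(2t)(0,1) + c_2e^(-6t)(1,3).

p(t) = c_2e^(-6t), q(t) = c_1e^(2t) + 3c_2e^(-6t)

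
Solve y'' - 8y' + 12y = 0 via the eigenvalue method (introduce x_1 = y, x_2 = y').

y(t) = K_1e^(6t) + K_2e^(2t)

Let x_1 = y, x_2 = y'. Then x_1' = x_2 and x_2' = -12x_1 + 8x_2.
A = [[0,1],[-12,8]]; det(A-λI) = λ^2 - 8λ + 12.
Eigenvalues λ = 6, 2 with eigenvectors (1,6), (1,2).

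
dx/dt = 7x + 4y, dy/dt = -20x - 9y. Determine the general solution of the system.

Coefficient matrix A = [[7, 4], [-20, -9]].
Characteristic polynomial det(A - λI) = λ^2 + 2λ + 17 = 0.
Eigenvalues λ = -1 ± 4i (complex conjugate pair).
For λ=-1+4i: an eigenvector is (0,1) - i(1,-2) = (0 - i, 1 + 2i).
A real fundamental pair from Re and Im of e^((-1+4i)t)v: X_1 = e^(-t)(cos(4t)·(0,1) + sin(4t)·(1,-2)), X_2 = e^(-t)(sin(4t)·(0,1) - cos(4t)·(1,-2)).
General solution: K_1X_1 + K_2X_2.

x(t) = K_1e^(-t)sin(4t) - K_2e^(-t)cos(4t), y(t) = -2K_1e^(-t)sin(4t) + K_1e^(-t)cos(4t) + K_2e^(-t)sin(4t) + 2K_2e^(-t)cos(4t)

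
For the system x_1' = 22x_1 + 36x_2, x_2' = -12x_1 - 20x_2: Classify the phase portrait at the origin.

A = [[22,36],[-12,-20]]; det(A-λI) = λ^2 - 2λ - 8.
λ = -2, 4: opposite signs.

saddle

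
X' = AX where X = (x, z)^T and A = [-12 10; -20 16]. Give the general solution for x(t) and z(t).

x(t) = -C_1e^(2t)sin(2t) - 2C_1e^(2t)cos(2t) - 2C_2e^(2t)sin(2t) + C_2e^(2t)cos(2t), z(t) = -C_1e^(2t)sin(2t) - 3C_1e^(2t)cos(2t) - 3C_2e^(2t)sin(2t) + C_2e^(2t)cos(2t)

Coefficient matrix A = [[-12, 10], [-20, 16]].
Characteristic polynomial det(A - λI) = λ^2 - 4λ + 8 = 0.
Eigenvalues λ = 2 ± 2i (complex conjugate pair).
For λ=2+2i: an eigenvector is (-2,-3) - i(-1,-1) = (-2 + i, -3 + i).
A real fundamental pair from Re and Im of e^((2+2i)t)v: X_1 = e^(2t)(cos(2t)·(-2,-3) + sin(2t)·(-1,-1)), X_2 = e^(2t)(sin(2t)·(-2,-3) - cos(2t)·(-1,-1)).
General solution: C_1X_1 + C_2X_2.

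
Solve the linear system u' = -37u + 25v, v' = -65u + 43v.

Coefficient matrix A = [[-37, 25], [-65, 43]].
Characteristic polynomial det(A - λI) = λ^2 - 6λ + 34 = 0.
Eigenvalues λ = 3 ± 5i (complex conjugate pair).
For λ=3+5i: an eigenvector is (-2,-3) - i(1,2) = (-2 - i, -3 - 2i).
A real fundamental pair from Re and Im of e^((3+5i)t)v: X_1 = e^(3t)(cos(5t)·(-2,-3) + sin(5t)·(1,2)), X_2 = e^(3t)(sin(5t)·(-2,-3) - cos(5t)·(1,2)).
General solution: C_1X_1 + C_2X_2.

u(t) = C_1e^(3t)sin(5t) - 2C_1e^(3t)cos(5t) - 2C_2e^(3t)sin(5t) - C_2e^(3t)cos(5t), v(t) = 2C_1e^(3t)sin(5t) - 3C_1e^(3t)cos(5t) - 3C_2e^(3t)sin(5t) - 2C_2e^(3t)cos(5t)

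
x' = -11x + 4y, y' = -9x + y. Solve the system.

Coefficient matrix A = [[-11, 4], [-9, 1]].
Characteristic polynomial det(A - λI) = λ^2 + 10λ + 25 = 0.
Single eigenvalue λ = -5 with algebraic multiplicity 2.
Eigenvector v = (2,3); generalized eigenvector w with (A-λI)w=v is (1,2).
General solution: e^(-5t)[c_1·v + c_2·(t·v + w)].

x(t) = 2c_1e^(-5t) + 2c_2te^(-5t) + c_2e^(-5t), y(t) = 3c_1e^(-5t) + 3c_2te^(-5t) + 2c_2e^(-5t)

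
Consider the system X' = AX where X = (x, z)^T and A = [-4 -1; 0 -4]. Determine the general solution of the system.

x(t) = -K_1e^(-4t) - K_2te^(-4t) - K_2e^(-4t), z(t) = K_2e^(-4t)

Coefficient matrix A = [[-4, -1], [0, -4]].
Characteristic polynomial det(A - λI) = λ^2 + 8λ + 16 = 0.
Single eigenvalue λ = -4 with algebraic multiplicity 2.
Eigenvector v = (-1,0); generalized eigenvector w with (A-λI)w=v is (-1,1).
General solution: e^(-4t)[K_1·v + K_2·(t·v + w)].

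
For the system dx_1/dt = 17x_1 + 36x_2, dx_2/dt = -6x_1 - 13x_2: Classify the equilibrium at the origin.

saddle

A = [[17,36],[-6,-13]]; det(A-λI) = λ^2 - 4λ - 5.
λ = 5, -1: opposite signs.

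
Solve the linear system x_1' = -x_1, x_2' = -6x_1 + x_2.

Coefficient matrix A = [[-1, 0], [-6, 1]].
Characteristic polynomial det(A - λI) = λ^2 - 1 = 0.
Eigenvalues λ = 1, -1.
For λ=1: (A-λI) row 1 is [-2, 0], so an eigenvector is (0, -1).
For λ=-1: (A-λI) row 2 is [-6, 2], so an eigenvector is (1, 3).
General solution: C_1e^(t)(0,-1) + C_2e^(-t)(1,3).

x_1(t) = C_2e^(-t), x_2(t) = -C_1e^(t) + 3C_2e^(-t)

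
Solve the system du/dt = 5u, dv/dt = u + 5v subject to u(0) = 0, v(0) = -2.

u(t) = 0, v(t) = -2e^(5t)

Coefficient matrix A = [[5, 0], [1, 5]].
Characteristic polynomial det(A - λI) = λ^2 - 10λ + 25 = 0.
Single eigenvalue λ = 5 with algebraic multiplicity 2.
Eigenvector v = (0,1); generalized eigenvector w with (A-λI)w=v is (1,2).
General solution: e^(5t)[c_1·v + c_2·(t·v + w)].
Applying u(0)=0, v(0)=-2 gives c_1=-2, c_2=0.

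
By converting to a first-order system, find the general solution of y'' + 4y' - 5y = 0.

y(t) = c_1e^(t) + c_2e^(-5t)

Let x_1 = y, x_2 = y'. Then x_1' = x_2 and x_2' = 5x_1 - 4x_2.
A = [[0,1],[5,-4]]; det(A-λI) = λ^2 + 4λ - 5.
Eigenvalues λ = 1, -5 with eigenvectors (1,1), (1,-5).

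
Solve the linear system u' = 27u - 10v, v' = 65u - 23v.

u(t) = K_1e^(2t)sin(5t) - K_1e^(2t)cos(5t) - K_2e^(2t)sin(5t) - K_2e^(2t)cos(5t), v(t) = 2K_1e^(2t)sin(5t) - 3K_1e^(2t)cos(5t) - 3K_2e^(2t)sin(5t) - 2K_2e^(2t)cos(5t)

Coefficient matrix A = [[27, -10], [65, -23]].
Characteristic polynomial det(A - λI) = λ^2 - 4λ + 29 = 0.
Eigenvalues λ = 2 ± 5i (complex conjugate pair).
For λ=2+5i: an eigenvector is (-1,-3) - i(1,2) = (-1 - i, -3 - 2i).
A real fundamental pair from Re and Im of e^((2+5i)t)v: X_1 = e^(2t)(cos(5t)·(-1,-3) + sin(5t)·(1,2)), X_2 = e^(2t)(sin(5t)·(-1,-3) - cos(5t)·(1,2)).
General solution: K_1X_1 + K_2X_2.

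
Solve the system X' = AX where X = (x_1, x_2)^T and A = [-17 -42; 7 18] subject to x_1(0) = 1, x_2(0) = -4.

x_1(t) = 22e^(4t) - 21e^(-3t), x_2(t) = -11e^(4t) + 7e^(-3t)

Coefficient matrix A = [[-17, -42], [7, 18]].
Characteristic polynomial det(A - λI) = λ^2 - λ - 12 = 0.
Eigenvalues λ = -3, 4.
For λ=-3: (A-λI) row 1 is [-14, -42], so an eigenvector is (-3, 1).
For λ=4: (A-λI) row 1 is [-21, -42], so an eigenvector is (-2, 1).
General solution: K_1e^(-3t)(-3,1) + K_2e^(4t)(-2,1).
Applying x_1(0)=1, x_2(0)=-4 gives K_1=7, K_2=-11.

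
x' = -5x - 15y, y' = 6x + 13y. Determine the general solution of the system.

Coefficient matrix A = [[-5, -15], [6, 13]].
Characteristic polynomial det(A - λI) = λ^2 - 8λ + 25 = 0.
Eigenvalues λ = 4 ± 3i (complex conjugate pair).
For λ=4+3i: an eigenvector is (-2,1) - i(1,-1) = (-2 - i, 1 + i).
A real fundamental pair from Re and Im of e^((4+3i)t)v: X_1 = e^(4t)(cos(3t)·(-2,1) + sin(3t)·(1,-1)), X_2 = e^(4t)(sin(3t)·(-2,1) - cos(3t)·(1,-1)).
General solution: c_1X_1 + c_2X_2.

x(t) = c_1e^(4t)sin(3t) - 2c_1e^(4t)cos(3t) - 2c_2e^(4t)sin(3t) - c_2e^(4t)cos(3t), y(t) = -c_1e^(4t)sin(3t) + c_1e^(4t)cos(3t) + c_2e^(4t)sin(3t) + c_2e^(4t)cos(3t)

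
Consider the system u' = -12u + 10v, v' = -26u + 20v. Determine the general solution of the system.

u(t) = -2K_1e^(4t)sin(2t) - K_1e^(4t)cos(2t) - K_2e^(4t)sin(2t) + 2K_2e^(4t)cos(2t), v(t) = -3K_1e^(4t)sin(2t) - 2K_1e^(4t)cos(2t) - 2K_2e^(4t)sin(2t) + 3K_2e^(4t)cos(2t)

Coefficient matrix A = [[-12, 10], [-26, 20]].
Characteristic polynomial det(A - λI) = λ^2 - 8λ + 20 = 0.
Eigenvalues λ = 4 ± 2i (complex conjugate pair).
For λ=4+2i: an eigenvector is (-1,-2) - i(-2,-3) = (-1 + 2i, -2 + 3i).
A real fundamental pair from Re and Im of e^((4+2i)t)v: X_1 = e^(4t)(cos(2t)·(-1,-2) + sin(2t)·(-2,-3)), X_2 = e^(4t)(sin(2t)·(-1,-2) - cos(2t)·(-2,-3)).
General solution: K_1X_1 + K_2X_2.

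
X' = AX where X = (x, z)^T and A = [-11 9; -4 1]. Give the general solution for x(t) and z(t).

x(t) = 3C_1e^(-5t) + 3C_2te^(-5t) - 2C_2e^(-5t), z(t) = 2C_1e^(-5t) + 2C_2te^(-5t) - C_2e^(-5t)

Coefficient matrix A = [[-11, 9], [-4, 1]].
Characteristic polynomial det(A - λI) = λ^2 + 10λ + 25 = 0.
Single eigenvalue λ = -5 with algebraic multiplicity 2.
Eigenvector v = (3,2); generalized eigenvector w with (A-λI)w=v is (-2,-1).
General solution: e^(-5t)[C_1·v + C_2·(t·v + w)].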